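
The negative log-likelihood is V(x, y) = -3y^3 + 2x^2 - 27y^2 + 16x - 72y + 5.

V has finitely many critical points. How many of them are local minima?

V separates as a function of x plus a function of y, so ∇V=0 decouples.
∂V/∂x = 4(x + 4) = 0 at x ∈ {-4}; ∂V/∂y = -9(y + 2)(y + 4) = 0 at y ∈ {-4, -2}.
The Hessian is diagonal: diag(V_xx, V_yy). Second derivatives: V_xx(-4)=4; V_yy(-4)=18, V_yy(-2)=-18.
Local minima occur where both diagonal entries positive: (-4, -4). Count: 1.

1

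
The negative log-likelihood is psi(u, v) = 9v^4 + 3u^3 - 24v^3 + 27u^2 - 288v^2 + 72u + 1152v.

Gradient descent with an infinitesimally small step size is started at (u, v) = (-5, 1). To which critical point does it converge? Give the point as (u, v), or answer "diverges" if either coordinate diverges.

psi is separable, so gradient descent decouples: u follows -∂psi/∂u, v follows -∂psi/∂v.
∂psi/∂u = 9(u + 2)(u + 4); at u=-5 this is 27, so u decreases.
∂psi/∂v = 36(v - 4)(v - 2)(v + 4); at v=1 this is 540, so v decreases.
The u-coordinate has no critical point in that direction and runs off to infinity.

diverges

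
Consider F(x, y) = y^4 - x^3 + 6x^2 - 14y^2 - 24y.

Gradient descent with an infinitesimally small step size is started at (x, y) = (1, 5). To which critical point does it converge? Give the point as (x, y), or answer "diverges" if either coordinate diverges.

F is separable, so gradient descent decouples: x follows -∂F/∂x, y follows -∂F/∂y.
∂F/∂x = -3x(x - 4); at x=1 this is 9, so x decreases.
∂F/∂y = 4(y - 3)(y + 1)(y + 2); at y=5 this is 336, so y decreases.
x converges to its nearest critical value 0 (a local min of the x-part); y converges to 3. The iterate converges to (0, 3).

(0, 3)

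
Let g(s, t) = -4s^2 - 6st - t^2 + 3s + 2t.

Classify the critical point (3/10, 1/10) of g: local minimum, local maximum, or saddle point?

The Hessian of g is constant: H = [[-8, -6], [-6, -2]].
det(H) = (-8)·(-2) − (-6)² = -20.
Since det(H) < 0, H is indefinite and the critical point is a saddle point.

saddle point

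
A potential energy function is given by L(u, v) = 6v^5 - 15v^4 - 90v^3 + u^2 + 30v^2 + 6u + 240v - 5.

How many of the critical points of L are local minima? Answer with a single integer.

L separates as a function of u plus a function of v, so ∇L=0 decouples.
∂L/∂u = 2(u + 3) = 0 at u ∈ {-3}; ∂L/∂v = 30(v - 4)(v - 1)(v + 1)(v + 2) = 0 at v ∈ {-2, -1, 1, 4}.
The Hessian is diagonal: diag(L_uu, L_vv). Second derivatives: L_uu(-3)=2; L_vv(-2)=-540, L_vv(-1)=300, L_vv(1)=-540, L_vv(4)=2700.
Local minima occur where both diagonal entries positive: (-3, -1), (-3, 4). Count: 2.

2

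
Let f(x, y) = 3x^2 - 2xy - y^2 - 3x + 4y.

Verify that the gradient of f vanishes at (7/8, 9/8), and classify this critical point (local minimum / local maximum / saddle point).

∇f = (6x - 2y - 3, -2x - 2y + 4); substituting (7/8, 9/8) gives ∇f = (0, 0), so (7/8, 9/8) is indeed a critical point.
The Hessian of f is constant: H = [[6, -2], [-2, -2]].
det(H) = 6·(-2) − (-2)² = -16.
Since det(H) < 0, H is indefinite and the critical point is a saddle point.

saddle point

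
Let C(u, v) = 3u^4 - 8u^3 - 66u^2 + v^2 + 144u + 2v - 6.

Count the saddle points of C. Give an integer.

1

C separates as a function of u plus a function of v, so ∇C=0 decouples.
∂C/∂u = 12(u - 4)(u - 1)(u + 3) = 0 at u ∈ {-3, 1, 4}; ∂C/∂v = 2(v + 1) = 0 at v ∈ {-1}.
The Hessian is diagonal: diag(C_uu, C_vv). Second derivatives: C_uu(-3)=336, C_uu(1)=-144, C_uu(4)=252; C_vv(-1)=2.
Saddle points occur where the two diagonal entries have opposite signs: (1, -1). Count: 1.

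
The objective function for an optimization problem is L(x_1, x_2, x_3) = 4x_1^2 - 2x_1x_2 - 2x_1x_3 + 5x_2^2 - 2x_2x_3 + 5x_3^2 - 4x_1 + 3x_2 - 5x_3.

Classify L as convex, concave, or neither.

L is quadratic, so its Hessian is the constant matrix H = [[8, -2, -2], [-2, 10, -2], [-2, -2, 10]].
Leading principal minors: 8, 76, 672.
All positive ⇒ H ≻ 0 ⇒ convex.

convex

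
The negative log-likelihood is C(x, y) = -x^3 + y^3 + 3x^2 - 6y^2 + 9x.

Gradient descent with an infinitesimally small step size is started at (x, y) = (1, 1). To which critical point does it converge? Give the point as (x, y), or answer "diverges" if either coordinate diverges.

(-1, 4)

C is separable, so gradient descent decouples: x follows -∂C/∂x, y follows -∂C/∂y.
∂C/∂x = -3(x - 3)(x + 1); at x=1 this is 12, so x decreases.
∂C/∂y = 3y(y - 4); at y=1 this is -9, so y increases.
x converges to its nearest critical value -1 (a local min of the x-part); y converges to 4. The iterate converges to (-1, 4).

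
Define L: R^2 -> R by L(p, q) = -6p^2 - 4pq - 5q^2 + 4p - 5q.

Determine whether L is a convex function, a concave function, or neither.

L is quadratic, so its Hessian is the constant matrix H = [[-12, -4], [-4, -10]].
det(H) = 104, tr(H) = -22.
det(H) > 0 and tr(H) < 0, so H is negative definite everywhere: concave.

concave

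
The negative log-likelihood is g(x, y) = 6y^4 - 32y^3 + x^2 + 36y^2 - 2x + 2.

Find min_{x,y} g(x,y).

g(x,y) separates as P(x) + Q(y) + 2, so its minimum is min P + min Q + 2.
P'(x) = 2x - 2 vanishes at x ∈ {1}; Q'(y) = 24y(y - 3)(y - 1) vanishes at y ∈ {0, 1, 3}.
Local minima of P (where P''>0): P(1)=-1. Local minima of Q: Q(0)=0, Q(3)=-54.
So the global minimum of g is P(1) + Q(3) + 2 = -1 − 54 + 2 = -53, attained at (1, 3).

-53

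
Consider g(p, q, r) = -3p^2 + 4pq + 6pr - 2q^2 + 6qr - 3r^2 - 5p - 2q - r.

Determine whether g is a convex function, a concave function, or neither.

neither

g is quadratic, so its Hessian is the constant matrix H = [[-6, 4, 6], [4, -4, 6], [6, 6, -6]].
Leading principal minors: -6, 8, 600.
Neither pattern holds ⇒ H is indefinite ⇒ neither convex nor concave.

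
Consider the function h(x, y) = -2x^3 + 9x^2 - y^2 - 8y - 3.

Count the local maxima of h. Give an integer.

h separates as a function of x plus a function of y, so ∇h=0 decouples.
∂h/∂x = -6x(x - 3) = 0 at x ∈ {0, 3}; ∂h/∂y = -2(y + 4) = 0 at y ∈ {-4}.
The Hessian is diagonal: diag(h_xx, h_yy). Second derivatives: h_xx(0)=18, h_xx(3)=-18; h_yy(-4)=-2.
Local maxima occur where both diagonal entries negative: (3, -4). Count: 1.

1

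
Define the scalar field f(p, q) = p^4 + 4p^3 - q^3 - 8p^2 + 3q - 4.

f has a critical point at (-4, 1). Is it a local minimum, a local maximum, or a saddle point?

saddle point

The mixed partial ∂²f/∂p∂q is 0, so the Hessian at any point is diag(f_pp, f_qq) = diag(4(3p^2 + 6p - 4), -6q).
At (-4, 1): H = diag(80, -6).
The eigenvalues have opposite signs, so H is indefinite: a saddle point.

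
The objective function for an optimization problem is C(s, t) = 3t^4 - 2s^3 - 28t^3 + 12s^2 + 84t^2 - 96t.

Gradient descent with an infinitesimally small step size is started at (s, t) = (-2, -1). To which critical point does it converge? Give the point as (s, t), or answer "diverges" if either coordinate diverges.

(0, 1)

C is separable, so gradient descent decouples: s follows -∂C/∂s, t follows -∂C/∂t.
∂C/∂s = -6s(s - 4); at s=-2 this is -72, so s increases.
∂C/∂t = 12(t - 4)(t - 2)(t - 1); at t=-1 this is -360, so t increases.
s converges to its nearest critical value 0 (a local min of the s-part); t converges to 1. The iterate converges to (0, 1).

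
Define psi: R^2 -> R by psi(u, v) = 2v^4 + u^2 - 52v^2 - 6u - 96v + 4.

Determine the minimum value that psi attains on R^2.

-709

psi(u,v) separates as P(u) + Q(v) + 4, so its minimum is min P + min Q + 4.
P'(u) = 2u - 6 vanishes at u ∈ {3}; Q'(v) = 8(v - 4)(v + 1)(v + 3) vanishes at v ∈ {-3, -1, 4}.
Local minima of P (where P''>0): P(3)=-9. Local minima of Q: Q(-3)=-18, Q(4)=-704.
So the global minimum of psi is P(3) + Q(4) + 4 = -9 − 704 + 4 = -709, attained at (3, 4).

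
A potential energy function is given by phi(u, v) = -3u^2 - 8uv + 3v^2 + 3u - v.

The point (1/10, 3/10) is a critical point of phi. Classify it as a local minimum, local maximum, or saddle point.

The Hessian of phi is constant: H = [[-6, -8], [-8, 6]].
det(H) = (-6)·6 − (-8)² = -100.
Since det(H) < 0, H is indefinite and the critical point is a saddle point.

saddle point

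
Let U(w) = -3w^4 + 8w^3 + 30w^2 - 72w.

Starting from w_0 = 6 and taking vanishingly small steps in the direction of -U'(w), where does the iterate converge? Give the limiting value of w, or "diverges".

U'(w) = -12(w - 3)(w - 1)(w + 2), so U'(6) = -1440.
Gradient descent moves in the -U' direction, i.e. w is increasing.
There is no critical point above w=6, and U' keeps the same sign, so the iterate runs off to +∞.

diverges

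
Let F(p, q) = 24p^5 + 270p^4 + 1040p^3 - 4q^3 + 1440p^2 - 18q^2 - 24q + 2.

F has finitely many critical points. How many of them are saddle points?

4

F separates as a function of p plus a function of q, so ∇F=0 decouples.
∂F/∂p = 120p(p + 2)(p + 3)(p + 4) = 0 at p ∈ {-4, -3, -2, 0}; ∂F/∂q = -12(q + 1)(q + 2) = 0 at q ∈ {-2, -1}.
The Hessian is diagonal: diag(F_pp, F_qq). Second derivatives: F_pp(-4)=-960, F_pp(-3)=360, F_pp(-2)=-480, F_pp(0)=2880; F_qq(-2)=12, F_qq(-1)=-12.
Saddle points occur where the two diagonal entries have opposite signs: (-4, -2), (-3, -1), (-2, -2), (0, -1). Count: 4.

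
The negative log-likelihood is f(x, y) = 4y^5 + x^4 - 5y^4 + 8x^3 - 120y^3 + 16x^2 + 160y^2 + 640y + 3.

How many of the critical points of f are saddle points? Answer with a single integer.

6

f separates as a function of x plus a function of y, so ∇f=0 decouples.
∂f/∂x = 4x(x + 2)(x + 4) = 0 at x ∈ {-4, -2, 0}; ∂f/∂y = 20(y - 4)(y - 2)(y + 1)(y + 4) = 0 at y ∈ {-4, -1, 2, 4}.
The Hessian is diagonal: diag(f_xx, f_yy). Second derivatives: f_xx(-4)=32, f_xx(-2)=-16, f_xx(0)=32; f_yy(-4)=-2880, f_yy(-1)=900, f_yy(2)=-720, f_yy(4)=1600.
Saddle points occur where the two diagonal entries have opposite signs: (-4, -4), (-4, 2), (-2, -1), (-2, 4), (0, -4), (0, 2). Count: 6.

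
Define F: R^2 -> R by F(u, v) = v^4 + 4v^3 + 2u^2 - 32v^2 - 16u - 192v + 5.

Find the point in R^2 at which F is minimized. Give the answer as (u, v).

F(u,v) separates as P(u) + Q(v) + 5, so its minimum is min P + min Q + 5.
P'(u) = 4u - 16 vanishes at u ∈ {4}; Q'(v) = 4(v - 4)(v + 3)(v + 4) vanishes at v ∈ {-4, -3, 4}.
Local minima of P (where P''>0): P(4)=-32. Local minima of Q: Q(-4)=256, Q(4)=-768.
So the global minimum of F is P(4) + Q(4) + 5 = -32 − 768 + 5 = -795, attained at (4, 4).

(4, 4)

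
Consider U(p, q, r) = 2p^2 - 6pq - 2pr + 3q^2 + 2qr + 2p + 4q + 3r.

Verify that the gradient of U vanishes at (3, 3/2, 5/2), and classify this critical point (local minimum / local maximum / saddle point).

saddle point

∇U = (4p - 6q - 2r + 2, -6p + 6q + 2r + 4, -2p + 2q + 3); substituting (3, 3/2, 5/2) gives ∇U = (0, 0, 0), so (3, 3/2, 5/2) is indeed a critical point.
The Hessian is constant: H = [[4, -6, -2], [-6, 6, 2], [-2, 2, 0]].
Leading principal minors: Δ₁ = 4, Δ₂ = -12, Δ₃ = 8.
The minors fit neither the all-positive nor the alternating-sign pattern, so H is indefinite: a saddle point.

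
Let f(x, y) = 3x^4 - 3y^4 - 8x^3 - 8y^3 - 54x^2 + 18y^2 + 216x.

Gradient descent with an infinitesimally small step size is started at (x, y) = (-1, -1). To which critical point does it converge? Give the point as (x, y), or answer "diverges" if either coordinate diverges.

f is separable, so gradient descent decouples: x follows -∂f/∂x, y follows -∂f/∂y.
∂f/∂x = 12(x - 3)(x - 2)(x + 3); at x=-1 this is 288, so x decreases.
∂f/∂y = -12y(y - 1)(y + 3); at y=-1 this is -48, so y increases.
x converges to its nearest critical value -3 (a local min of the x-part); y converges to 0. The iterate converges to (-3, 0).

(-3, 0)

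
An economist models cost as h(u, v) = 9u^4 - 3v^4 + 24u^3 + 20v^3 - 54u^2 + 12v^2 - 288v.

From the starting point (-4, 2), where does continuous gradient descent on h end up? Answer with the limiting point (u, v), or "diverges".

(-3, 3)

h is separable, so gradient descent decouples: u follows -∂h/∂u, v follows -∂h/∂v.
∂h/∂u = 36u(u - 1)(u + 3); at u=-4 this is -720, so u increases.
∂h/∂v = -12(v - 4)(v - 3)(v + 2); at v=2 this is -96, so v increases.
u converges to its nearest critical value -3 (a local min of the u-part); v converges to 3. The iterate converges to (-3, 3).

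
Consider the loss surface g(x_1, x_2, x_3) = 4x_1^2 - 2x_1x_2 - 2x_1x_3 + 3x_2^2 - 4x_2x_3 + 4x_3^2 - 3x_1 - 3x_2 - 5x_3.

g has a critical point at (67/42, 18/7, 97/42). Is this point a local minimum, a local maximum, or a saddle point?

local minimum

The Hessian is constant: H = [[8, -2, -2], [-2, 6, -4], [-2, -4, 8]].
Leading principal minors: Δ₁ = 8, Δ₂ = 44, Δ₃ = 168.
All leading minors are positive, so H is positive definite: a local minimum.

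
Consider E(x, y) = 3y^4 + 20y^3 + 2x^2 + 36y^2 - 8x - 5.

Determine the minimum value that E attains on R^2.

-13

E(x,y) separates as P(x) + Q(y) − 5, so its minimum is min P + min Q − 5.
P'(x) = 4x - 8 vanishes at x ∈ {2}; Q'(y) = 12y(y + 2)(y + 3) vanishes at y ∈ {-3, -2, 0}.
Local minima of P (where P''>0): P(2)=-8. Local minima of Q: Q(-3)=27, Q(0)=0.
So the global minimum of E is P(2) + Q(0) − 5 = -8 + 0 − 5 = -13, attained at (2, 0).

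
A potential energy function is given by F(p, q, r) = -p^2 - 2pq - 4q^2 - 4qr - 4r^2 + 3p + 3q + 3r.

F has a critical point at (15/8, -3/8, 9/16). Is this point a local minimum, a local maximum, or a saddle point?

local maximum

The Hessian is constant: H = [[-2, -2, 0], [-2, -8, -4], [0, -4, -8]].
Leading principal minors: Δ₁ = -2, Δ₂ = 12, Δ₃ = -64.
The minors alternate sign starting negative (−, +, −), so H is negative definite: a local maximum.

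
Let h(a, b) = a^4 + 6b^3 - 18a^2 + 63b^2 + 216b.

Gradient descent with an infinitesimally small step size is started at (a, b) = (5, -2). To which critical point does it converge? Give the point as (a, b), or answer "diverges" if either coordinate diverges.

(3, -3)

h is separable, so gradient descent decouples: a follows -∂h/∂a, b follows -∂h/∂b.
∂h/∂a = 4a(a - 3)(a + 3); at a=5 this is 320, so a decreases.
∂h/∂b = 18(b + 3)(b + 4); at b=-2 this is 36, so b decreases.
a converges to its nearest critical value 3 (a local min of the a-part); b converges to -3. The iterate converges to (3, -3).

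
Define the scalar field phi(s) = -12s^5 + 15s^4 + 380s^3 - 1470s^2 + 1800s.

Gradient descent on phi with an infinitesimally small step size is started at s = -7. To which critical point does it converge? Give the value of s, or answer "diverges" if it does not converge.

-5

phi'(s) = -60(s - 3)(s - 2)(s - 1)(s + 5), so phi'(-7) = -86400.
Gradient descent moves in the -phi' direction, i.e. s is increasing.
The nearest critical point in that direction is s = -5, where phi'' = 20160 > 0 (a local minimum). The iterate converges there.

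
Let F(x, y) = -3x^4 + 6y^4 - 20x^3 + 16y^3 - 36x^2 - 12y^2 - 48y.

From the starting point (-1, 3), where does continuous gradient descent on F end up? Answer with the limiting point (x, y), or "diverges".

F is separable, so gradient descent decouples: x follows -∂F/∂x, y follows -∂F/∂y.
∂F/∂x = -12x(x + 2)(x + 3); at x=-1 this is 24, so x decreases.
∂F/∂y = 24(y - 1)(y + 1)(y + 2); at y=3 this is 960, so y decreases.
x converges to its nearest critical value -2 (a local min of the x-part); y converges to 1. The iterate converges to (-2, 1).

(-2, 1)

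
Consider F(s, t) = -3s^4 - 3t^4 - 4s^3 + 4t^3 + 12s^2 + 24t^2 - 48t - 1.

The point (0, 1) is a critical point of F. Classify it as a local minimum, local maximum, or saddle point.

local minimum

The mixed partial ∂²F/∂s∂t is 0, so the Hessian at any point is diag(F_ss, F_tt) = diag(12(-3s^2 - 2s + 2), 12(-3t^2 + 2t + 4)).
At (0, 1): H = diag(24, 36).
Both eigenvalues are positive, so H is positive definite: a local minimum.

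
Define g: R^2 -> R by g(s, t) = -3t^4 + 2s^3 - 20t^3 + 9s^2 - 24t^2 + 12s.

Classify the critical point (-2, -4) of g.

local maximum

The mixed partial ∂²g/∂s∂t is 0, so the Hessian at any point is diag(g_ss, g_tt) = diag(6(2s + 3), -12(3t^2 + 10t + 4)).
At (-2, -4): H = diag(-6, -144).
Both eigenvalues are negative, so H is negative definite: a local maximum.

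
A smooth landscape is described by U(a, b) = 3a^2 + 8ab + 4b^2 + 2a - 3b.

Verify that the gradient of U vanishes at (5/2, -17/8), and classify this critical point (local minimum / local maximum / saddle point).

saddle point

∇U = (6a + 8b + 2, 8a + 8b - 3); substituting (5/2, -17/8) gives ∇U = (0, 0), so (5/2, -17/8) is indeed a critical point.
The Hessian of U is constant: H = [[6, 8], [8, 8]].
det(H) = 6·8 − 8² = -16.
Since det(H) < 0, H is indefinite and the critical point is a saddle point.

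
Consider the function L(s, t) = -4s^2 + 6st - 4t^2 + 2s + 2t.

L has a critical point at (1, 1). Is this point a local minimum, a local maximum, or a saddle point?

local maximum

The Hessian of L is constant: H = [[-8, 6], [6, -8]].
det(H) = (-8)·(-8) − 6² = 28.
det(H) > 0 and tr(H) = -16 < 0, so H is negative definite and the point is a local maximum.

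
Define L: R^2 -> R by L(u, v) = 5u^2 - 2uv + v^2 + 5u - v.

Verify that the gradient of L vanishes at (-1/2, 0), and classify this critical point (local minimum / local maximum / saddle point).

∇L = (10u - 2v + 5, -2u + 2v - 1); substituting (-1/2, 0) gives ∇L = (0, 0), so (-1/2, 0) is indeed a critical point.
The Hessian of L is constant: H = [[10, -2], [-2, 2]].
det(H) = 10·2 − (-2)² = 16.
det(H) > 0 and tr(H) = 12 > 0, so H is positive definite and the point is a local minimum.

local minimum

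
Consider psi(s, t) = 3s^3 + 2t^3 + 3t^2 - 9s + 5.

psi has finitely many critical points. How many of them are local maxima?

1

psi separates as a function of s plus a function of t, so ∇psi=0 decouples.
∂psi/∂s = 9(s - 1)(s + 1) = 0 at s ∈ {-1, 1}; ∂psi/∂t = 6t(t + 1) = 0 at t ∈ {-1, 0}.
The Hessian is diagonal: diag(psi_ss, psi_tt). Second derivatives: psi_ss(-1)=-18, psi_ss(1)=18; psi_tt(-1)=-6, psi_tt(0)=6.
Local maxima occur where both diagonal entries negative: (-1, -1). Count: 1.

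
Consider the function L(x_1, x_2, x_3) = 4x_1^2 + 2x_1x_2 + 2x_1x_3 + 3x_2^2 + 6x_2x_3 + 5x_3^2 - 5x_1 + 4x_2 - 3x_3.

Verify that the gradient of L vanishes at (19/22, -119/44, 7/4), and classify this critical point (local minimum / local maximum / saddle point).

∇L = (8x_1 + 2x_2 + 2x_3 - 5, 2x_1 + 6x_2 + 6x_3 + 4, 2x_1 + 6x_2 + 10x_3 - 3); substituting (19/22, -119/44, 7/4) gives ∇L = (0, 0, 0), so (19/22, -119/44, 7/4) is indeed a critical point.
The Hessian is constant: H = [[8, 2, 2], [2, 6, 6], [2, 6, 10]].
Leading principal minors: Δ₁ = 8, Δ₂ = 44, Δ₃ = 176.
All leading minors are positive, so H is positive definite: a local minimum.

local minimum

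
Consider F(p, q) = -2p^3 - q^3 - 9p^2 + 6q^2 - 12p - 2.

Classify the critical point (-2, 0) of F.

local minimum

The mixed partial ∂²F/∂p∂q is 0, so the Hessian at any point is diag(F_pp, F_qq) = diag(-6(2p + 3), 6(-q + 2)).
At (-2, 0): H = diag(6, 12).
Both eigenvalues are positive, so H is positive definite: a local minimum.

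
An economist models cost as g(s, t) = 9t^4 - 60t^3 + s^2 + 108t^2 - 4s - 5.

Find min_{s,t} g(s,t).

g(s,t) separates as P(s) + Q(t) − 5, so its minimum is min P + min Q − 5.
P'(s) = 2s - 4 vanishes at s ∈ {2}; Q'(t) = 36t(t - 3)(t - 2) vanishes at t ∈ {0, 2, 3}.
Local minima of P (where P''>0): P(2)=-4. Local minima of Q: Q(0)=0, Q(3)=81.
So the global minimum of g is P(2) + Q(0) − 5 = -4 + 0 − 5 = -9, attained at (2, 0).

-9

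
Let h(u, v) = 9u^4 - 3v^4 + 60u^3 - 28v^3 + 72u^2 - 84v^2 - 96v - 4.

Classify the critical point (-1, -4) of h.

The mixed partial ∂²h/∂u∂v is 0, so the Hessian at any point is diag(h_uu, h_vv) = diag(36(3u^2 + 10u + 4), -12(3v^2 + 14v + 14)).
At (-1, -4): H = diag(-108, -72).
Both eigenvalues are negative, so H is negative definite: a local maximum.

local maximum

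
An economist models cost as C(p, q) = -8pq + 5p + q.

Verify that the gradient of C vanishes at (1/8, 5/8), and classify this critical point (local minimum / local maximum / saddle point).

∇C = (-8q + 5, -8p + 1); substituting (1/8, 5/8) gives ∇C = (0, 0), so (1/8, 5/8) is indeed a critical point.
The Hessian of C is constant: H = [[0, -8], [-8, 0]].
det(H) = 0·0 − (-8)² = -64.
Since det(H) < 0, H is indefinite and the critical point is a saddle point.

saddle point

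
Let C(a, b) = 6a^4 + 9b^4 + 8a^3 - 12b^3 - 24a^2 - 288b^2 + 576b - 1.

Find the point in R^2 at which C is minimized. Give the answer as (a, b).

C(a,b) separates as P(a) + Q(b) − 1, so its minimum is min P + min Q − 1.
P'(a) = 24a(a - 1)(a + 2) vanishes at a ∈ {-2, 0, 1}; Q'(b) = 36(b - 4)(b - 1)(b + 4) vanishes at b ∈ {-4, 1, 4}.
Local minima of P (where P''>0): P(-2)=-64, P(1)=-10. Local minima of Q: Q(-4)=-3840, Q(4)=-768.
So the global minimum of C is P(-2) + Q(-4) − 1 = -64 − 3840 − 1 = -3905, attained at (-2, -4).

(-2, -4)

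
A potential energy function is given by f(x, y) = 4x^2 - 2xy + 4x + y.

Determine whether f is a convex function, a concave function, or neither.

f is quadratic, so its Hessian is the constant matrix H = [[8, -2], [-2, 0]].
det(H) = -4, tr(H) = 8.
det(H) < 0, so H is indefinite: neither convex nor concave.

neither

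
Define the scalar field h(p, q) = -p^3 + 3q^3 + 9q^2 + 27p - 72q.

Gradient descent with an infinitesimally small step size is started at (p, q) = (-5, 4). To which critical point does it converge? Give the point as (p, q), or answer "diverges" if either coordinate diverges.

(-3, 2)

h is separable, so gradient descent decouples: p follows -∂h/∂p, q follows -∂h/∂q.
∂h/∂p = -3(p - 3)(p + 3); at p=-5 this is -48, so p increases.
∂h/∂q = 9(q - 2)(q + 4); at q=4 this is 144, so q decreases.
p converges to its nearest critical value -3 (a local min of the p-part); q converges to 2. The iterate converges to (-3, 2).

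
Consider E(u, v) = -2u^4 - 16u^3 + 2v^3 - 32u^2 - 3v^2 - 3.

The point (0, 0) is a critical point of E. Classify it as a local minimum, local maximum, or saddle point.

The mixed partial ∂²E/∂u∂v is 0, so the Hessian at any point is diag(E_uu, E_vv) = diag(-8(3u^2 + 12u + 8), 6(2v - 1)).
At (0, 0): H = diag(-64, -6).
Both eigenvalues are negative, so H is negative definite: a local maximum.

local maximum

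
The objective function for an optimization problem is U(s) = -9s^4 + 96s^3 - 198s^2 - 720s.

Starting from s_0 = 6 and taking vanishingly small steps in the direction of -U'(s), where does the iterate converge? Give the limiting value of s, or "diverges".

diverges

U'(s) = -36(s - 5)(s - 4)(s + 1), so U'(6) = -504.
Gradient descent moves in the -U' direction, i.e. s is increasing.
There is no critical point above s=6, and U' keeps the same sign, so the iterate runs off to +∞.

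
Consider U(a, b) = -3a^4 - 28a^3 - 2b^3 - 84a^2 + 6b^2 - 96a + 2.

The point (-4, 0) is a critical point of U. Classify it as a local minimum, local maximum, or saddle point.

saddle point

The mixed partial ∂²U/∂a∂b is 0, so the Hessian at any point is diag(U_aa, U_bb) = diag(-12(3a^2 + 14a + 14), 12(-b + 1)).
At (-4, 0): H = diag(-72, 12).
The eigenvalues have opposite signs, so H is indefinite: a saddle point.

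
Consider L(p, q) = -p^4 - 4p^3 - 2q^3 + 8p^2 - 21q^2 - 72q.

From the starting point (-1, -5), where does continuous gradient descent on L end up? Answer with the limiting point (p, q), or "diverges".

(0, -4)

L is separable, so gradient descent decouples: p follows -∂L/∂p, q follows -∂L/∂q.
∂L/∂p = -4p(p - 1)(p + 4); at p=-1 this is -24, so p increases.
∂L/∂q = -6(q + 3)(q + 4); at q=-5 this is -12, so q increases.
p converges to its nearest critical value 0 (a local min of the p-part); q converges to -4. The iterate converges to (0, -4).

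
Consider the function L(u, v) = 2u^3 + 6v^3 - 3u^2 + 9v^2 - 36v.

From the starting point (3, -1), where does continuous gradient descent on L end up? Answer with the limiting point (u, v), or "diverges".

(1, 1)

L is separable, so gradient descent decouples: u follows -∂L/∂u, v follows -∂L/∂v.
∂L/∂u = 6u(u - 1); at u=3 this is 36, so u decreases.
∂L/∂v = 18(v - 1)(v + 2); at v=-1 this is -36, so v increases.
u converges to its nearest critical value 1 (a local min of the u-part); v converges to 1. The iterate converges to (1, 1).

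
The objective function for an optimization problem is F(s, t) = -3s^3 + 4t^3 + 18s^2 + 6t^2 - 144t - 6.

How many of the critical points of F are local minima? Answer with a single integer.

F separates as a function of s plus a function of t, so ∇F=0 decouples.
∂F/∂s = -9s(s - 4) = 0 at s ∈ {0, 4}; ∂F/∂t = 12(t - 3)(t + 4) = 0 at t ∈ {-4, 3}.
The Hessian is diagonal: diag(F_ss, F_tt). Second derivatives: F_ss(0)=36, F_ss(4)=-36; F_tt(-4)=-84, F_tt(3)=84.
Local minima occur where both diagonal entries positive: (0, 3). Count: 1.

1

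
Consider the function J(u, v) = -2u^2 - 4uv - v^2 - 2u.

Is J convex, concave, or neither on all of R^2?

J is quadratic, so its Hessian is the constant matrix H = [[-4, -4], [-4, -2]].
det(H) = -8, tr(H) = -6.
det(H) < 0, so H is indefinite: neither convex nor concave.

neither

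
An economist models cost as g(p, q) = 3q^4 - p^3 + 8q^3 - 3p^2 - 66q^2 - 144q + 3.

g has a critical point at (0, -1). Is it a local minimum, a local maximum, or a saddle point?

The mixed partial ∂²g/∂p∂q is 0, so the Hessian at any point is diag(g_pp, g_qq) = diag(-6(p + 1), 12(3q^2 + 4q - 11)).
At (0, -1): H = diag(-6, -144).
Both eigenvalues are negative, so H is negative definite: a local maximum.

local maximum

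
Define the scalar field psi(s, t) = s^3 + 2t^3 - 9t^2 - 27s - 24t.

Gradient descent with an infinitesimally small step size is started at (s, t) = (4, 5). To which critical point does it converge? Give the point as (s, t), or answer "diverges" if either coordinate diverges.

(3, 4)

psi is separable, so gradient descent decouples: s follows -∂psi/∂s, t follows -∂psi/∂t.
∂psi/∂s = 3(s - 3)(s + 3); at s=4 this is 21, so s decreases.
∂psi/∂t = 6(t - 4)(t + 1); at t=5 this is 36, so t decreases.
s converges to its nearest critical value 3 (a local min of the s-part); t converges to 4. The iterate converges to (3, 4).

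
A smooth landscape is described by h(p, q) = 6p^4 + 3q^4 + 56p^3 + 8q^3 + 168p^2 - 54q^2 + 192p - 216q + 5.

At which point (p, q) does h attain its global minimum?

(-4, 3)

h(p,q) separates as A(p) + B(q) + 5, so its minimum is min A + min B + 5.
A'(p) = 24(p + 1)(p + 2)(p + 4) vanishes at p ∈ {-4, -2, -1}; B'(q) = 12(q - 3)(q + 2)(q + 3) vanishes at q ∈ {-3, -2, 3}.
Local minima of A (where A''>0): A(-4)=-128, A(-1)=-74. Local minima of B: B(-3)=189, B(3)=-675.
So the global minimum of h is A(-4) + B(3) + 5 = -128 − 675 + 5 = -798, attained at (-4, 3).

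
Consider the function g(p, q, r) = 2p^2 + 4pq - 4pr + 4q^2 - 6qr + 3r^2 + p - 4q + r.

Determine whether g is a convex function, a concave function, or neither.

convex

g is quadratic, so its Hessian is the constant matrix H = [[4, 4, -4], [4, 8, -6], [-4, -6, 6]].
Leading principal minors: 4, 16, 16.
All positive ⇒ H ≻ 0 ⇒ convex.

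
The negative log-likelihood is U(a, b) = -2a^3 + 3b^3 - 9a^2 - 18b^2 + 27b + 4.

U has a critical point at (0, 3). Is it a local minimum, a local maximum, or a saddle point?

The mixed partial ∂²U/∂a∂b is 0, so the Hessian at any point is diag(U_aa, U_bb) = diag(-6(2a + 3), 18(b - 2)).
At (0, 3): H = diag(-18, 18).
The eigenvalues have opposite signs, so H is indefinite: a saddle point.

saddle point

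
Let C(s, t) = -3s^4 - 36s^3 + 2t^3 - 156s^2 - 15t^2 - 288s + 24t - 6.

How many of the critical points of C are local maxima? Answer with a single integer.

2

C separates as a function of s plus a function of t, so ∇C=0 decouples.
∂C/∂s = -12(s + 2)(s + 3)(s + 4) = 0 at s ∈ {-4, -3, -2}; ∂C/∂t = 6(t - 4)(t - 1) = 0 at t ∈ {1, 4}.
The Hessian is diagonal: diag(C_ss, C_tt). Second derivatives: C_ss(-4)=-24, C_ss(-3)=12, C_ss(-2)=-24; C_tt(1)=-18, C_tt(4)=18.
Local maxima occur where both diagonal entries negative: (-4, 1), (-2, 1). Count: 2.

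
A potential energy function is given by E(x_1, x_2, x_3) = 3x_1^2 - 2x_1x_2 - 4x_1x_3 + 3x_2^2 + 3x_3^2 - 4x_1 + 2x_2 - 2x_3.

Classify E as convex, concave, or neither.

E is quadratic, so its Hessian is the constant matrix H = [[6, -2, -4], [-2, 6, 0], [-4, 0, 6]].
Leading principal minors: 6, 32, 96.
All positive ⇒ H ≻ 0 ⇒ convex.

convex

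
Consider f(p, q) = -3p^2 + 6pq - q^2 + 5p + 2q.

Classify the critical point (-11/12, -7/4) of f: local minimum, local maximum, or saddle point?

The Hessian of f is constant: H = [[-6, 6], [6, -2]].
det(H) = (-6)·(-2) − 6² = -24.
Since det(H) < 0, H is indefinite and the critical point is a saddle point.

saddle point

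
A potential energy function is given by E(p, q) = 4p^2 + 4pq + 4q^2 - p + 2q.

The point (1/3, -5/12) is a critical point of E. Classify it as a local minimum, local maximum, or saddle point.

local minimum

The Hessian of E is constant: H = [[8, 4], [4, 8]].
det(H) = 8·8 − 4² = 48.
det(H) > 0 and tr(H) = 16 > 0, so H is positive definite and the point is a local minimum.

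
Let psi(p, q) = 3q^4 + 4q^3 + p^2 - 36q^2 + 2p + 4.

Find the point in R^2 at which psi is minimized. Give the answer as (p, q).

(-1, -3)

psi(p,q) separates as A(p) + B(q) + 4, so its minimum is min A + min B + 4.
A'(p) = 2p + 2 vanishes at p ∈ {-1}; B'(q) = 12q(q - 2)(q + 3) vanishes at q ∈ {-3, 0, 2}.
Local minima of A (where A''>0): A(-1)=-1. Local minima of B: B(-3)=-189, B(2)=-64.
So the global minimum of psi is A(-1) + B(-3) + 4 = -1 − 189 + 4 = -186, attained at (-1, -3).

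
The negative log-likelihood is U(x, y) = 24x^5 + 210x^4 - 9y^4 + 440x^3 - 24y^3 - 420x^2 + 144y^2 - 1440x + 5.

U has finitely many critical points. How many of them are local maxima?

4

U separates as a function of x plus a function of y, so ∇U=0 decouples.
∂U/∂x = 120(x - 1)(x + 1)(x + 3)(x + 4) = 0 at x ∈ {-4, -3, -1, 1}; ∂U/∂y = -36y(y - 2)(y + 4) = 0 at y ∈ {-4, 0, 2}.
The Hessian is diagonal: diag(U_xx, U_yy). Second derivatives: U_xx(-4)=-1800, U_xx(-3)=960, U_xx(-1)=-1440, U_xx(1)=4800; U_yy(-4)=-864, U_yy(0)=288, U_yy(2)=-432.
Local maxima occur where both diagonal entries negative: (-4, -4), (-4, 2), (-1, -4), (-1, 2). Count: 4.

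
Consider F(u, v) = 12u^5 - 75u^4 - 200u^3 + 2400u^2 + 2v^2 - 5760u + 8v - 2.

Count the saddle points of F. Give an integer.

2

F separates as a function of u plus a function of v, so ∇F=0 decouples.
∂F/∂u = 60(u - 4)(u - 3)(u - 2)(u + 4) = 0 at u ∈ {-4, 2, 3, 4}; ∂F/∂v = 4(v + 2) = 0 at v ∈ {-2}.
The Hessian is diagonal: diag(F_uu, F_vv). Second derivatives: F_uu(-4)=-20160, F_uu(2)=720, F_uu(3)=-420, F_uu(4)=960; F_vv(-2)=4.
Saddle points occur where the two diagonal entries have opposite signs: (-4, -2), (3, -2). Count: 2.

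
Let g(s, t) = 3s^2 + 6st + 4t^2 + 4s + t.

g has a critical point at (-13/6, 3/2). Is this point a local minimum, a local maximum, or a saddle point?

The Hessian of g is constant: H = [[6, 6], [6, 8]].
det(H) = 6·8 − 6² = 12.
det(H) > 0 and tr(H) = 14 > 0, so H is positive definite and the point is a local minimum.

local minimum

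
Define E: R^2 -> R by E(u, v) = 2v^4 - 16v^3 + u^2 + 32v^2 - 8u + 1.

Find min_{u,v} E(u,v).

E(u,v) separates as P(u) + Q(v) + 1, so its minimum is min P + min Q + 1.
P'(u) = 2u - 8 vanishes at u ∈ {4}; Q'(v) = 8v(v - 4)(v - 2) vanishes at v ∈ {0, 2, 4}.
Local minima of P (where P''>0): P(4)=-16. Local minima of Q: Q(0)=0, Q(4)=0.
So the global minimum of E is P(4) + Q(0) + 1 = -16 + 0 + 1 = -15, attained at (4, 0).

-15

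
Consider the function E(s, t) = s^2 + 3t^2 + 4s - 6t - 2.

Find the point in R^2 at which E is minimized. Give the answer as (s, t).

E(s,t) separates as P(s) + Q(t) − 2, so its minimum is min P + min Q − 2.
P'(s) = 2s + 4 vanishes at s ∈ {-2}; Q'(t) = 6(t - 1) vanishes at t ∈ {1}.
Local minima of P (where P''>0): P(-2)=-4. Local minima of Q: Q(1)=-3.
So the global minimum of E is P(-2) + Q(1) − 2 = -4 − 3 − 2 = -9, attained at (-2, 1).

(-2, 1)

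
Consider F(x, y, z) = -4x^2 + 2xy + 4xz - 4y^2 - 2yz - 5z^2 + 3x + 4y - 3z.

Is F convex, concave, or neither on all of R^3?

concave

F is quadratic, so its Hessian is the constant matrix H = [[-8, 2, 4], [2, -8, -2], [4, -2, -10]].
Leading principal minors: -8, 60, -472.
Signs alternate −, +, − ⇒ H ≺ 0 ⇒ concave.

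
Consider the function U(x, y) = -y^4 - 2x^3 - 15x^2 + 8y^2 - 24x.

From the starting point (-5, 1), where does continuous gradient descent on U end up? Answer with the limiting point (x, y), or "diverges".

U is separable, so gradient descent decouples: x follows -∂U/∂x, y follows -∂U/∂y.
∂U/∂x = -6(x + 1)(x + 4); at x=-5 this is -24, so x increases.
∂U/∂y = -4y(y - 2)(y + 2); at y=1 this is 12, so y decreases.
x converges to its nearest critical value -4 (a local min of the x-part); y converges to 0. The iterate converges to (-4, 0).

(-4, 0)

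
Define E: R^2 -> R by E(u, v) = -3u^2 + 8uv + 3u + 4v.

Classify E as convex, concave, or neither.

neither

E is quadratic, so its Hessian is the constant matrix H = [[-6, 8], [8, 0]].
det(H) = -64, tr(H) = -6.
det(H) < 0, so H is indefinite: neither convex nor concave.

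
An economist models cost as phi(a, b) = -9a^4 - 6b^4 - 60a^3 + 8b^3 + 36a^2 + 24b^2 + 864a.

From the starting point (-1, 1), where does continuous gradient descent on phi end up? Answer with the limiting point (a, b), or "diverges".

(-3, 0)

phi is separable, so gradient descent decouples: a follows -∂phi/∂a, b follows -∂phi/∂b.
∂phi/∂a = -36(a - 2)(a + 3)(a + 4); at a=-1 this is 648, so a decreases.
∂phi/∂b = -24b(b - 2)(b + 1); at b=1 this is 48, so b decreases.
a converges to its nearest critical value -3 (a local min of the a-part); b converges to 0. The iterate converges to (-3, 0).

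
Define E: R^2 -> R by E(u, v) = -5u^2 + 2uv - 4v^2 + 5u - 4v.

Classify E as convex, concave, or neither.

concave

E is quadratic, so its Hessian is the constant matrix H = [[-10, 2], [2, -8]].
det(H) = 76, tr(H) = -18.
det(H) > 0 and tr(H) < 0, so H is negative definite everywhere: concave.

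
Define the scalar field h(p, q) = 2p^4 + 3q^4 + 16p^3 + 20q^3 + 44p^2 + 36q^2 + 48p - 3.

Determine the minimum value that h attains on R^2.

-21

h(p,q) separates as A(p) + B(q) − 3, so its minimum is min A + min B − 3.
A'(p) = 8(p + 1)(p + 2)(p + 3) vanishes at p ∈ {-3, -2, -1}; B'(q) = 12q(q + 2)(q + 3) vanishes at q ∈ {-3, -2, 0}.
Local minima of A (where A''>0): A(-3)=-18, A(-1)=-18. Local minima of B: B(-3)=27, B(0)=0.
So the global minimum of h is A(-3) + B(0) − 3 = -18 + 0 − 3 = -21, attained at (-3, 0).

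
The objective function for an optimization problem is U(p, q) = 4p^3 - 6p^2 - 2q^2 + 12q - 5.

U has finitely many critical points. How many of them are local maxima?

U separates as a function of p plus a function of q, so ∇U=0 decouples.
∂U/∂p = 12p(p - 1) = 0 at p ∈ {0, 1}; ∂U/∂q = -4(q - 3) = 0 at q ∈ {3}.
The Hessian is diagonal: diag(U_pp, U_qq). Second derivatives: U_pp(0)=-12, U_pp(1)=12; U_qq(3)=-4.
Local maxima occur where both diagonal entries negative: (0, 3). Count: 1.

1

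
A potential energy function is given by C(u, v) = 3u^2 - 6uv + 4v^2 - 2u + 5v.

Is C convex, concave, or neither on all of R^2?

C is quadratic, so its Hessian is the constant matrix H = [[6, -6], [-6, 8]].
det(H) = 12, tr(H) = 14.
det(H) > 0 and tr(H) > 0, so H is positive definite everywhere: convex.

convex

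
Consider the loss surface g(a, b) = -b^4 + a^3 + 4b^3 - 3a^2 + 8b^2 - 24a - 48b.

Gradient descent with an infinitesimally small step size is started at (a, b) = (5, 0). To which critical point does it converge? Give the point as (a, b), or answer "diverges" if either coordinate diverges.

(4, 2)

g is separable, so gradient descent decouples: a follows -∂g/∂a, b follows -∂g/∂b.
∂g/∂a = 3(a - 4)(a + 2); at a=5 this is 21, so a decreases.
∂g/∂b = -4(b - 3)(b - 2)(b + 2); at b=0 this is -48, so b increases.
a converges to its nearest critical value 4 (a local min of the a-part); b converges to 2. The iterate converges to (4, 2).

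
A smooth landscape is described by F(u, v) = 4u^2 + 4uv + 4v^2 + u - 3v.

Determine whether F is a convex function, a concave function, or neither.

F is quadratic, so its Hessian is the constant matrix H = [[8, 4], [4, 8]].
det(H) = 48, tr(H) = 16.
det(H) > 0 and tr(H) > 0, so H is positive definite everywhere: convex.

convex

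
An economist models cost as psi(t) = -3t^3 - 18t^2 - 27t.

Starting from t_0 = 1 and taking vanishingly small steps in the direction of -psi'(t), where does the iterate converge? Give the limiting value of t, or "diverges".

diverges

psi'(t) = -9(t + 1)(t + 3), so psi'(1) = -72.
Gradient descent moves in the -psi' direction, i.e. t is increasing.
There is no critical point above t=1, and psi' keeps the same sign, so the iterate runs off to +∞.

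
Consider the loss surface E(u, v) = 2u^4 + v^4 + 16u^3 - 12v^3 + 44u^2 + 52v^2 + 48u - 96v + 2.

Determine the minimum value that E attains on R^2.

-80

E(u,v) separates as P(u) + Q(v) + 2, so its minimum is min P + min Q + 2.
P'(u) = 8(u + 1)(u + 2)(u + 3) vanishes at u ∈ {-3, -2, -1}; Q'(v) = 4(v - 4)(v - 3)(v - 2) vanishes at v ∈ {2, 3, 4}.
Local minima of P (where P''>0): P(-3)=-18, P(-1)=-18. Local minima of Q: Q(2)=-64, Q(4)=-64.
So the global minimum of E is P(-3) + Q(2) + 2 = -18 − 64 + 2 = -80, attained at (-3, 2).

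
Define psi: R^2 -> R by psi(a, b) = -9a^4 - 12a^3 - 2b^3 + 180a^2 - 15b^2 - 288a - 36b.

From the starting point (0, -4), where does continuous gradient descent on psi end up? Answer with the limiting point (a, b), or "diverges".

(1, -3)

psi is separable, so gradient descent decouples: a follows -∂psi/∂a, b follows -∂psi/∂b.
∂psi/∂a = -36(a - 2)(a - 1)(a + 4); at a=0 this is -288, so a increases.
∂psi/∂b = -6(b + 2)(b + 3); at b=-4 this is -12, so b increases.
a converges to its nearest critical value 1 (a local min of the a-part); b converges to -3. The iterate converges to (1, -3).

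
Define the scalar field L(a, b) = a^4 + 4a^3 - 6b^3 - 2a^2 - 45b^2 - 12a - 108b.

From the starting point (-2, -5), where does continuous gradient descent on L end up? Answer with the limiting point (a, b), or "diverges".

(-3, -3)

L is separable, so gradient descent decouples: a follows -∂L/∂a, b follows -∂L/∂b.
∂L/∂a = 4(a - 1)(a + 1)(a + 3); at a=-2 this is 12, so a decreases.
∂L/∂b = -18(b + 2)(b + 3); at b=-5 this is -108, so b increases.
a converges to its nearest critical value -3 (a local min of the a-part); b converges to -3. The iterate converges to (-3, -3).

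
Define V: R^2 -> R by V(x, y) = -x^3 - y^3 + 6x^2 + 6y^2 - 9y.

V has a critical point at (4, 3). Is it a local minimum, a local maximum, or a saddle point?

local maximum

The mixed partial ∂²V/∂x∂y is 0, so the Hessian at any point is diag(V_xx, V_yy) = diag(6(-x + 2), 6(-y + 2)).
At (4, 3): H = diag(-12, -6).
Both eigenvalues are negative, so H is negative definite: a local maximum.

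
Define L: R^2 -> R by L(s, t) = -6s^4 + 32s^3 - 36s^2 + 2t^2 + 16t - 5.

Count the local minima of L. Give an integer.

L separates as a function of s plus a function of t, so ∇L=0 decouples.
∂L/∂s = -24s(s - 3)(s - 1) = 0 at s ∈ {0, 1, 3}; ∂L/∂t = 4(t + 4) = 0 at t ∈ {-4}.
The Hessian is diagonal: diag(L_ss, L_tt). Second derivatives: L_ss(0)=-72, L_ss(1)=48, L_ss(3)=-144; L_tt(-4)=4.
Local minima occur where both diagonal entries positive: (1, -4). Count: 1.

1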